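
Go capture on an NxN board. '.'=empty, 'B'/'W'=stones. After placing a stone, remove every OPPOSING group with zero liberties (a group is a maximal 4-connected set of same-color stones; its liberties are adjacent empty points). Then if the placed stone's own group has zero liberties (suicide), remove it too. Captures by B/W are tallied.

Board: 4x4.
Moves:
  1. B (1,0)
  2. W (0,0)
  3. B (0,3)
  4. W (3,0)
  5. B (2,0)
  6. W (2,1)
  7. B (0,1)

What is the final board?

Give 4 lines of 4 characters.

Answer: .B.B
B...
BW..
W...

Derivation:
Move 1: B@(1,0) -> caps B=0 W=0
Move 2: W@(0,0) -> caps B=0 W=0
Move 3: B@(0,3) -> caps B=0 W=0
Move 4: W@(3,0) -> caps B=0 W=0
Move 5: B@(2,0) -> caps B=0 W=0
Move 6: W@(2,1) -> caps B=0 W=0
Move 7: B@(0,1) -> caps B=1 W=0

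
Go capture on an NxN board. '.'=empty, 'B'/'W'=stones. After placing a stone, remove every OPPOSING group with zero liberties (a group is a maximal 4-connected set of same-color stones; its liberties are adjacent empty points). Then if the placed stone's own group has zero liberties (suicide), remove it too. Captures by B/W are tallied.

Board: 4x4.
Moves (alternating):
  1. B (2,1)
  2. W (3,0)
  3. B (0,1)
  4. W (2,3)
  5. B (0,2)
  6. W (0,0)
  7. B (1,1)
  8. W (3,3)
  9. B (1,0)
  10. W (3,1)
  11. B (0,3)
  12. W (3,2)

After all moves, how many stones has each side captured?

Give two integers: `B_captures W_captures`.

Answer: 1 0

Derivation:
Move 1: B@(2,1) -> caps B=0 W=0
Move 2: W@(3,0) -> caps B=0 W=0
Move 3: B@(0,1) -> caps B=0 W=0
Move 4: W@(2,3) -> caps B=0 W=0
Move 5: B@(0,2) -> caps B=0 W=0
Move 6: W@(0,0) -> caps B=0 W=0
Move 7: B@(1,1) -> caps B=0 W=0
Move 8: W@(3,3) -> caps B=0 W=0
Move 9: B@(1,0) -> caps B=1 W=0
Move 10: W@(3,1) -> caps B=1 W=0
Move 11: B@(0,3) -> caps B=1 W=0
Move 12: W@(3,2) -> caps B=1 W=0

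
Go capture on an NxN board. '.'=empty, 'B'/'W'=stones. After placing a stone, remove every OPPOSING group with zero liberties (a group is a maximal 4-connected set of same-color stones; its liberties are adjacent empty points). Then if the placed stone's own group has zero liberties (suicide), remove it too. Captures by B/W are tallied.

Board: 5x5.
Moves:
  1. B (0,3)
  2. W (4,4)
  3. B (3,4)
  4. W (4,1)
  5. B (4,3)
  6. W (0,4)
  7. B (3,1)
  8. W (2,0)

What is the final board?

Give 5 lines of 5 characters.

Move 1: B@(0,3) -> caps B=0 W=0
Move 2: W@(4,4) -> caps B=0 W=0
Move 3: B@(3,4) -> caps B=0 W=0
Move 4: W@(4,1) -> caps B=0 W=0
Move 5: B@(4,3) -> caps B=1 W=0
Move 6: W@(0,4) -> caps B=1 W=0
Move 7: B@(3,1) -> caps B=1 W=0
Move 8: W@(2,0) -> caps B=1 W=0

Answer: ...BW
.....
W....
.B..B
.W.B.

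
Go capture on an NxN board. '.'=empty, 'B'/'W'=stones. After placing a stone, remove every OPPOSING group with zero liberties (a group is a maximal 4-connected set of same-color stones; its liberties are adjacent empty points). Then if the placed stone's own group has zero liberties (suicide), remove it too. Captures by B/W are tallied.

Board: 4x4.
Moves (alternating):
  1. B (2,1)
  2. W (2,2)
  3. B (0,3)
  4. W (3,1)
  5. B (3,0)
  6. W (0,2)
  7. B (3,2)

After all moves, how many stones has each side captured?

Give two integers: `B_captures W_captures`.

Answer: 1 0

Derivation:
Move 1: B@(2,1) -> caps B=0 W=0
Move 2: W@(2,2) -> caps B=0 W=0
Move 3: B@(0,3) -> caps B=0 W=0
Move 4: W@(3,1) -> caps B=0 W=0
Move 5: B@(3,0) -> caps B=0 W=0
Move 6: W@(0,2) -> caps B=0 W=0
Move 7: B@(3,2) -> caps B=1 W=0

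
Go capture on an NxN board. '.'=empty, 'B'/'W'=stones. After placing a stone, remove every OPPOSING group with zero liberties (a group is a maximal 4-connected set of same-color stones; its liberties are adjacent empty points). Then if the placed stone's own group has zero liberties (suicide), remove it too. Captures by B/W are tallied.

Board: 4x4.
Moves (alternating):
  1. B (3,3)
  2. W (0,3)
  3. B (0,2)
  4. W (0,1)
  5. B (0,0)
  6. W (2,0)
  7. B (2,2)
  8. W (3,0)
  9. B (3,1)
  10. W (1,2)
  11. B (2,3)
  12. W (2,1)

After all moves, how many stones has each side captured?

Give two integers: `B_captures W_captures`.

Answer: 0 1

Derivation:
Move 1: B@(3,3) -> caps B=0 W=0
Move 2: W@(0,3) -> caps B=0 W=0
Move 3: B@(0,2) -> caps B=0 W=0
Move 4: W@(0,1) -> caps B=0 W=0
Move 5: B@(0,0) -> caps B=0 W=0
Move 6: W@(2,0) -> caps B=0 W=0
Move 7: B@(2,2) -> caps B=0 W=0
Move 8: W@(3,0) -> caps B=0 W=0
Move 9: B@(3,1) -> caps B=0 W=0
Move 10: W@(1,2) -> caps B=0 W=1
Move 11: B@(2,3) -> caps B=0 W=1
Move 12: W@(2,1) -> caps B=0 W=1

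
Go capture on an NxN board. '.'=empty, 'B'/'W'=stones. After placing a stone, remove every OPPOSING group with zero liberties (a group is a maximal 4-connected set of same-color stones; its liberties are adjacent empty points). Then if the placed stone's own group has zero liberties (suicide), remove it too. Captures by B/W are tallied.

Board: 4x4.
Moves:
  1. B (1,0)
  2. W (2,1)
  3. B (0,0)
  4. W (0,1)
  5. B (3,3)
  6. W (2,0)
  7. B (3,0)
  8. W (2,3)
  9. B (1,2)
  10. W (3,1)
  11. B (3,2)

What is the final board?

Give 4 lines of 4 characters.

Answer: BW..
B.B.
WW.W
.WBB

Derivation:
Move 1: B@(1,0) -> caps B=0 W=0
Move 2: W@(2,1) -> caps B=0 W=0
Move 3: B@(0,0) -> caps B=0 W=0
Move 4: W@(0,1) -> caps B=0 W=0
Move 5: B@(3,3) -> caps B=0 W=0
Move 6: W@(2,0) -> caps B=0 W=0
Move 7: B@(3,0) -> caps B=0 W=0
Move 8: W@(2,3) -> caps B=0 W=0
Move 9: B@(1,2) -> caps B=0 W=0
Move 10: W@(3,1) -> caps B=0 W=1
Move 11: B@(3,2) -> caps B=0 W=1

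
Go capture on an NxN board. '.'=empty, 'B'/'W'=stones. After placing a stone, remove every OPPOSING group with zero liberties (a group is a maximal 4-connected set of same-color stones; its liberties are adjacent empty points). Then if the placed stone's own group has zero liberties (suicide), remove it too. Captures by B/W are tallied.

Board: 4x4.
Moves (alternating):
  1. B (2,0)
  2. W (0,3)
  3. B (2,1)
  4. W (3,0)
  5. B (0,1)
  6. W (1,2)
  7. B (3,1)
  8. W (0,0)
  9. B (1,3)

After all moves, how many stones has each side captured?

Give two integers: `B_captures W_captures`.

Move 1: B@(2,0) -> caps B=0 W=0
Move 2: W@(0,3) -> caps B=0 W=0
Move 3: B@(2,1) -> caps B=0 W=0
Move 4: W@(3,0) -> caps B=0 W=0
Move 5: B@(0,1) -> caps B=0 W=0
Move 6: W@(1,2) -> caps B=0 W=0
Move 7: B@(3,1) -> caps B=1 W=0
Move 8: W@(0,0) -> caps B=1 W=0
Move 9: B@(1,3) -> caps B=1 W=0

Answer: 1 0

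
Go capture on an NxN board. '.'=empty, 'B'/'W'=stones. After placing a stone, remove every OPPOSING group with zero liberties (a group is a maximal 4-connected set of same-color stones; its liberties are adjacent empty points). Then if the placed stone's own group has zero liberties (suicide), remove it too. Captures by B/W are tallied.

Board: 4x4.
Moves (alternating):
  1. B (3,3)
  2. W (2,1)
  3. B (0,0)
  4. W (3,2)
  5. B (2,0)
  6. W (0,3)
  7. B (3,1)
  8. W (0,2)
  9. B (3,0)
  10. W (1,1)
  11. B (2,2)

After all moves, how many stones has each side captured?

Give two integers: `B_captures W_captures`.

Move 1: B@(3,3) -> caps B=0 W=0
Move 2: W@(2,1) -> caps B=0 W=0
Move 3: B@(0,0) -> caps B=0 W=0
Move 4: W@(3,2) -> caps B=0 W=0
Move 5: B@(2,0) -> caps B=0 W=0
Move 6: W@(0,3) -> caps B=0 W=0
Move 7: B@(3,1) -> caps B=0 W=0
Move 8: W@(0,2) -> caps B=0 W=0
Move 9: B@(3,0) -> caps B=0 W=0
Move 10: W@(1,1) -> caps B=0 W=0
Move 11: B@(2,2) -> caps B=1 W=0

Answer: 1 0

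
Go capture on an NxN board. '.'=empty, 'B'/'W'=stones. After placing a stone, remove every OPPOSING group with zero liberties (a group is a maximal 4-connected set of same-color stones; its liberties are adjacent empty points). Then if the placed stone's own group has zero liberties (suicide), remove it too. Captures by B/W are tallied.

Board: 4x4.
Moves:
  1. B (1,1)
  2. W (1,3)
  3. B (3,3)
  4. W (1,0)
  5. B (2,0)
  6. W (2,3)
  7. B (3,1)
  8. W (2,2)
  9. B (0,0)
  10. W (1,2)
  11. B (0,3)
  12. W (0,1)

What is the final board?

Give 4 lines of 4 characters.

Answer: BW.B
.BWW
B.WW
.B.B

Derivation:
Move 1: B@(1,1) -> caps B=0 W=0
Move 2: W@(1,3) -> caps B=0 W=0
Move 3: B@(3,3) -> caps B=0 W=0
Move 4: W@(1,0) -> caps B=0 W=0
Move 5: B@(2,0) -> caps B=0 W=0
Move 6: W@(2,3) -> caps B=0 W=0
Move 7: B@(3,1) -> caps B=0 W=0
Move 8: W@(2,2) -> caps B=0 W=0
Move 9: B@(0,0) -> caps B=1 W=0
Move 10: W@(1,2) -> caps B=1 W=0
Move 11: B@(0,3) -> caps B=1 W=0
Move 12: W@(0,1) -> caps B=1 W=0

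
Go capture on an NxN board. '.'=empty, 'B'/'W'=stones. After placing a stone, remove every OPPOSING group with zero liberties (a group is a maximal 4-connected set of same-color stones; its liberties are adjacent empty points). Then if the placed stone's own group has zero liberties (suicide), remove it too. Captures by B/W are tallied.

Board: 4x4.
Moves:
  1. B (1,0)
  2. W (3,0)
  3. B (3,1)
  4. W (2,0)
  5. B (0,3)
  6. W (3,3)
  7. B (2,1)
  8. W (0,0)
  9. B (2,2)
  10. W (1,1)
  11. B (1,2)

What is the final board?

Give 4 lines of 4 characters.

Answer: W..B
BWB.
.BB.
.B.W

Derivation:
Move 1: B@(1,0) -> caps B=0 W=0
Move 2: W@(3,0) -> caps B=0 W=0
Move 3: B@(3,1) -> caps B=0 W=0
Move 4: W@(2,0) -> caps B=0 W=0
Move 5: B@(0,3) -> caps B=0 W=0
Move 6: W@(3,3) -> caps B=0 W=0
Move 7: B@(2,1) -> caps B=2 W=0
Move 8: W@(0,0) -> caps B=2 W=0
Move 9: B@(2,2) -> caps B=2 W=0
Move 10: W@(1,1) -> caps B=2 W=0
Move 11: B@(1,2) -> caps B=2 W=0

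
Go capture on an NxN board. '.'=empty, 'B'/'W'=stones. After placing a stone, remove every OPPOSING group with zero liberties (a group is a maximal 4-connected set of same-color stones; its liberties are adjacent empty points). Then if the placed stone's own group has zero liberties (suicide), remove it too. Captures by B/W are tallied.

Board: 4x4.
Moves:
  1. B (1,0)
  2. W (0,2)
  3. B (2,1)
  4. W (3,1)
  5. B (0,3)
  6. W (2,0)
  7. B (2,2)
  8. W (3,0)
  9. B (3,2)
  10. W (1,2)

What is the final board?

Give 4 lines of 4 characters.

Move 1: B@(1,0) -> caps B=0 W=0
Move 2: W@(0,2) -> caps B=0 W=0
Move 3: B@(2,1) -> caps B=0 W=0
Move 4: W@(3,1) -> caps B=0 W=0
Move 5: B@(0,3) -> caps B=0 W=0
Move 6: W@(2,0) -> caps B=0 W=0
Move 7: B@(2,2) -> caps B=0 W=0
Move 8: W@(3,0) -> caps B=0 W=0
Move 9: B@(3,2) -> caps B=3 W=0
Move 10: W@(1,2) -> caps B=3 W=0

Answer: ..WB
B.W.
.BB.
..B.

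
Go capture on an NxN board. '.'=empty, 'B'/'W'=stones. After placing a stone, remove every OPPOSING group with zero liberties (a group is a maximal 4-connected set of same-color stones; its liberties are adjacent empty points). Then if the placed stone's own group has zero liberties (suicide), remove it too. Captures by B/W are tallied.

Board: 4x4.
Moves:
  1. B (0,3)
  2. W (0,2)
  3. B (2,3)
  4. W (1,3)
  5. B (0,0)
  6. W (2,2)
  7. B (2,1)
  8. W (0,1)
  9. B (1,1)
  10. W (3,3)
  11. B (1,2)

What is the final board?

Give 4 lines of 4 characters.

Answer: BWW.
.BBW
.BW.
...W

Derivation:
Move 1: B@(0,3) -> caps B=0 W=0
Move 2: W@(0,2) -> caps B=0 W=0
Move 3: B@(2,3) -> caps B=0 W=0
Move 4: W@(1,3) -> caps B=0 W=1
Move 5: B@(0,0) -> caps B=0 W=1
Move 6: W@(2,2) -> caps B=0 W=1
Move 7: B@(2,1) -> caps B=0 W=1
Move 8: W@(0,1) -> caps B=0 W=1
Move 9: B@(1,1) -> caps B=0 W=1
Move 10: W@(3,3) -> caps B=0 W=2
Move 11: B@(1,2) -> caps B=0 W=2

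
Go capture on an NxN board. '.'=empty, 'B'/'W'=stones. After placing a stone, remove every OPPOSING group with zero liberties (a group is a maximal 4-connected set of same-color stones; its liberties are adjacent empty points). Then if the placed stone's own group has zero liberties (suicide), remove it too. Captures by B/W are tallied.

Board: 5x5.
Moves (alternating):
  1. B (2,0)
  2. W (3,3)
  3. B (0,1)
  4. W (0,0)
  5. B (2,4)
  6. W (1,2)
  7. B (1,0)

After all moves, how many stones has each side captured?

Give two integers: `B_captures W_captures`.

Answer: 1 0

Derivation:
Move 1: B@(2,0) -> caps B=0 W=0
Move 2: W@(3,3) -> caps B=0 W=0
Move 3: B@(0,1) -> caps B=0 W=0
Move 4: W@(0,0) -> caps B=0 W=0
Move 5: B@(2,4) -> caps B=0 W=0
Move 6: W@(1,2) -> caps B=0 W=0
Move 7: B@(1,0) -> caps B=1 W=0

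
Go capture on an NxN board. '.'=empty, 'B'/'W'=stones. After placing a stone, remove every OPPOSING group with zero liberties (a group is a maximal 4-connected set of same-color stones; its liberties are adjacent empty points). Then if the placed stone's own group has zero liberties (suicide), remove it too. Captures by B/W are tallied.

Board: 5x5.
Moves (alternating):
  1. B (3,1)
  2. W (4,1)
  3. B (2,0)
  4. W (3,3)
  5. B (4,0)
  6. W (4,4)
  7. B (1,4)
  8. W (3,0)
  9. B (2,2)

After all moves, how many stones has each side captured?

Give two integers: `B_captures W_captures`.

Answer: 0 1

Derivation:
Move 1: B@(3,1) -> caps B=0 W=0
Move 2: W@(4,1) -> caps B=0 W=0
Move 3: B@(2,0) -> caps B=0 W=0
Move 4: W@(3,3) -> caps B=0 W=0
Move 5: B@(4,0) -> caps B=0 W=0
Move 6: W@(4,4) -> caps B=0 W=0
Move 7: B@(1,4) -> caps B=0 W=0
Move 8: W@(3,0) -> caps B=0 W=1
Move 9: B@(2,2) -> caps B=0 W=1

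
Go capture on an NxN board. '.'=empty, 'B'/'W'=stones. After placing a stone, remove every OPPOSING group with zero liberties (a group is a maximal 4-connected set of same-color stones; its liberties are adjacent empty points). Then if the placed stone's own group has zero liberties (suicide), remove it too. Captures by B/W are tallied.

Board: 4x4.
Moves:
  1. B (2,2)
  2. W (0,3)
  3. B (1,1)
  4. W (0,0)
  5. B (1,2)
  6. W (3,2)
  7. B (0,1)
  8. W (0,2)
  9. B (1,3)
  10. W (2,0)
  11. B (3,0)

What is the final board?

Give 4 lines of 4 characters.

Move 1: B@(2,2) -> caps B=0 W=0
Move 2: W@(0,3) -> caps B=0 W=0
Move 3: B@(1,1) -> caps B=0 W=0
Move 4: W@(0,0) -> caps B=0 W=0
Move 5: B@(1,2) -> caps B=0 W=0
Move 6: W@(3,2) -> caps B=0 W=0
Move 7: B@(0,1) -> caps B=0 W=0
Move 8: W@(0,2) -> caps B=0 W=0
Move 9: B@(1,3) -> caps B=2 W=0
Move 10: W@(2,0) -> caps B=2 W=0
Move 11: B@(3,0) -> caps B=2 W=0

Answer: WB..
.BBB
W.B.
B.W.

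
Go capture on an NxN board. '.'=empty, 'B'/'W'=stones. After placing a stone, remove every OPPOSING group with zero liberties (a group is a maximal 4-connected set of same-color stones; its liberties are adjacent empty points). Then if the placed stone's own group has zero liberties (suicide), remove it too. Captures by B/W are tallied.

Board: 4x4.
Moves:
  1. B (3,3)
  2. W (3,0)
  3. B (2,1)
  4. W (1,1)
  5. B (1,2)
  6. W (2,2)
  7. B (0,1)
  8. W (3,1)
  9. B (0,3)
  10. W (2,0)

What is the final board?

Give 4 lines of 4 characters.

Move 1: B@(3,3) -> caps B=0 W=0
Move 2: W@(3,0) -> caps B=0 W=0
Move 3: B@(2,1) -> caps B=0 W=0
Move 4: W@(1,1) -> caps B=0 W=0
Move 5: B@(1,2) -> caps B=0 W=0
Move 6: W@(2,2) -> caps B=0 W=0
Move 7: B@(0,1) -> caps B=0 W=0
Move 8: W@(3,1) -> caps B=0 W=0
Move 9: B@(0,3) -> caps B=0 W=0
Move 10: W@(2,0) -> caps B=0 W=1

Answer: .B.B
.WB.
W.W.
WW.B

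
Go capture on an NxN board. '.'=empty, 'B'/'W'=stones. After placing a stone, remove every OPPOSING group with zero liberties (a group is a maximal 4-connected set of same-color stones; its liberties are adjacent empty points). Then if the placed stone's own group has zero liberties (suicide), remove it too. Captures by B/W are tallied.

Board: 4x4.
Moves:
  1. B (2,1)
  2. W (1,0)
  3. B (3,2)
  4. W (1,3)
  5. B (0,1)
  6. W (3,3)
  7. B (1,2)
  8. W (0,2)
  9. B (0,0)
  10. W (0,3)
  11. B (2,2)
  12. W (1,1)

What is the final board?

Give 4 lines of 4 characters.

Answer: ..WW
WWBW
.BB.
..BW

Derivation:
Move 1: B@(2,1) -> caps B=0 W=0
Move 2: W@(1,0) -> caps B=0 W=0
Move 3: B@(3,2) -> caps B=0 W=0
Move 4: W@(1,3) -> caps B=0 W=0
Move 5: B@(0,1) -> caps B=0 W=0
Move 6: W@(3,3) -> caps B=0 W=0
Move 7: B@(1,2) -> caps B=0 W=0
Move 8: W@(0,2) -> caps B=0 W=0
Move 9: B@(0,0) -> caps B=0 W=0
Move 10: W@(0,3) -> caps B=0 W=0
Move 11: B@(2,2) -> caps B=0 W=0
Move 12: W@(1,1) -> caps B=0 W=2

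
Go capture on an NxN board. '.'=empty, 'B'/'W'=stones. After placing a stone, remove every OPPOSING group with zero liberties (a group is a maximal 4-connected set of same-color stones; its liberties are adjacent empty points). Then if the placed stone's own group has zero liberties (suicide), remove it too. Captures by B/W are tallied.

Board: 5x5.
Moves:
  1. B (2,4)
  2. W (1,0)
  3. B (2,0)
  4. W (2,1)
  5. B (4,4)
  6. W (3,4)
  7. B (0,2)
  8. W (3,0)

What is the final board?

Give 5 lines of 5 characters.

Answer: ..B..
W....
.W..B
W...W
....B

Derivation:
Move 1: B@(2,4) -> caps B=0 W=0
Move 2: W@(1,0) -> caps B=0 W=0
Move 3: B@(2,0) -> caps B=0 W=0
Move 4: W@(2,1) -> caps B=0 W=0
Move 5: B@(4,4) -> caps B=0 W=0
Move 6: W@(3,4) -> caps B=0 W=0
Move 7: B@(0,2) -> caps B=0 W=0
Move 8: W@(3,0) -> caps B=0 W=1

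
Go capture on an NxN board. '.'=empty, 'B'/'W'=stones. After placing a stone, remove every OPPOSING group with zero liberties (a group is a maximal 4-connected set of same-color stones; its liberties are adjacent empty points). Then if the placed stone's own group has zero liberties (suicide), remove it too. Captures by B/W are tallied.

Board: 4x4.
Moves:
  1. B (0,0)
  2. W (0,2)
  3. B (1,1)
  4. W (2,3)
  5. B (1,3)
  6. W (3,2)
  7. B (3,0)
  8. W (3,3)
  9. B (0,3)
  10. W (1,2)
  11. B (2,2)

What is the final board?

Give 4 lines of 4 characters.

Answer: B.W.
.BW.
..BW
B.WW

Derivation:
Move 1: B@(0,0) -> caps B=0 W=0
Move 2: W@(0,2) -> caps B=0 W=0
Move 3: B@(1,1) -> caps B=0 W=0
Move 4: W@(2,3) -> caps B=0 W=0
Move 5: B@(1,3) -> caps B=0 W=0
Move 6: W@(3,2) -> caps B=0 W=0
Move 7: B@(3,0) -> caps B=0 W=0
Move 8: W@(3,3) -> caps B=0 W=0
Move 9: B@(0,3) -> caps B=0 W=0
Move 10: W@(1,2) -> caps B=0 W=2
Move 11: B@(2,2) -> caps B=0 W=2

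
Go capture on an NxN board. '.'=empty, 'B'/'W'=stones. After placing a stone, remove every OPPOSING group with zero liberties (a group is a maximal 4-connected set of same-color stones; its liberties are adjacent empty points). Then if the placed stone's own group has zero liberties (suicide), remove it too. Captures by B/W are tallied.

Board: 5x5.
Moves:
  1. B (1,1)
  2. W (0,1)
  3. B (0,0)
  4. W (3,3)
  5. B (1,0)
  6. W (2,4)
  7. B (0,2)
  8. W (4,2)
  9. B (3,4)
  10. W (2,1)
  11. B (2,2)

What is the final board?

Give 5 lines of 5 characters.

Answer: B.B..
BB...
.WB.W
...WB
..W..

Derivation:
Move 1: B@(1,1) -> caps B=0 W=0
Move 2: W@(0,1) -> caps B=0 W=0
Move 3: B@(0,0) -> caps B=0 W=0
Move 4: W@(3,3) -> caps B=0 W=0
Move 5: B@(1,0) -> caps B=0 W=0
Move 6: W@(2,4) -> caps B=0 W=0
Move 7: B@(0,2) -> caps B=1 W=0
Move 8: W@(4,2) -> caps B=1 W=0
Move 9: B@(3,4) -> caps B=1 W=0
Move 10: W@(2,1) -> caps B=1 W=0
Move 11: B@(2,2) -> caps B=1 W=0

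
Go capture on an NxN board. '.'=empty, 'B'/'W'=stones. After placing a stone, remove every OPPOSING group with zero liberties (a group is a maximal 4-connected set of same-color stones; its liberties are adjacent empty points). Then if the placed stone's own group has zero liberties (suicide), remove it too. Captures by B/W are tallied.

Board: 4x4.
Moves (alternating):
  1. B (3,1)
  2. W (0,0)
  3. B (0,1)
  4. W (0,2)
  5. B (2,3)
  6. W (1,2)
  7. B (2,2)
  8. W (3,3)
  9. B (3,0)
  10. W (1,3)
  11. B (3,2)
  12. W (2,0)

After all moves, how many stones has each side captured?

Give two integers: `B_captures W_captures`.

Move 1: B@(3,1) -> caps B=0 W=0
Move 2: W@(0,0) -> caps B=0 W=0
Move 3: B@(0,1) -> caps B=0 W=0
Move 4: W@(0,2) -> caps B=0 W=0
Move 5: B@(2,3) -> caps B=0 W=0
Move 6: W@(1,2) -> caps B=0 W=0
Move 7: B@(2,2) -> caps B=0 W=0
Move 8: W@(3,3) -> caps B=0 W=0
Move 9: B@(3,0) -> caps B=0 W=0
Move 10: W@(1,3) -> caps B=0 W=0
Move 11: B@(3,2) -> caps B=1 W=0
Move 12: W@(2,0) -> caps B=1 W=0

Answer: 1 0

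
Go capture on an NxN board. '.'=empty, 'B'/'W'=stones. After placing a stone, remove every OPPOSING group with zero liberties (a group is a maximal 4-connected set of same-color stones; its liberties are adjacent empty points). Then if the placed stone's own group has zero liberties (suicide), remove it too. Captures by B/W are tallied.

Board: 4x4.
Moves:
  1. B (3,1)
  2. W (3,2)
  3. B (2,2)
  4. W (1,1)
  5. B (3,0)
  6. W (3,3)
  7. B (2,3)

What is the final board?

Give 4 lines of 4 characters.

Answer: ....
.W..
..BB
BB..

Derivation:
Move 1: B@(3,1) -> caps B=0 W=0
Move 2: W@(3,2) -> caps B=0 W=0
Move 3: B@(2,2) -> caps B=0 W=0
Move 4: W@(1,1) -> caps B=0 W=0
Move 5: B@(3,0) -> caps B=0 W=0
Move 6: W@(3,3) -> caps B=0 W=0
Move 7: B@(2,3) -> caps B=2 W=0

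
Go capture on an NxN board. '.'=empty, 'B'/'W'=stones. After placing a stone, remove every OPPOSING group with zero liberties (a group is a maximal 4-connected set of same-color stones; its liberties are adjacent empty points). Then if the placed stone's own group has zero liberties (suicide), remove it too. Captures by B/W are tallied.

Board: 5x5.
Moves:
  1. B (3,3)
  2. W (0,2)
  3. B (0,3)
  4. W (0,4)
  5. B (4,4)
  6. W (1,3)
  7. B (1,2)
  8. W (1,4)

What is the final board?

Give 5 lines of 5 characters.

Move 1: B@(3,3) -> caps B=0 W=0
Move 2: W@(0,2) -> caps B=0 W=0
Move 3: B@(0,3) -> caps B=0 W=0
Move 4: W@(0,4) -> caps B=0 W=0
Move 5: B@(4,4) -> caps B=0 W=0
Move 6: W@(1,3) -> caps B=0 W=1
Move 7: B@(1,2) -> caps B=0 W=1
Move 8: W@(1,4) -> caps B=0 W=1

Answer: ..W.W
..BWW
.....
...B.
....B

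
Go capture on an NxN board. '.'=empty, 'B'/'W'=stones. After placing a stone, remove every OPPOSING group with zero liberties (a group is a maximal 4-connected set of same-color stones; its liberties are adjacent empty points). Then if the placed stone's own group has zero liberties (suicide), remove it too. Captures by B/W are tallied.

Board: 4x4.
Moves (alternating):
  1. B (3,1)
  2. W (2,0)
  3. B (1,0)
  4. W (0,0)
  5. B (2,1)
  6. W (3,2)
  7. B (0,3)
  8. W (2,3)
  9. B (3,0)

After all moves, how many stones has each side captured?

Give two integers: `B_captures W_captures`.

Answer: 1 0

Derivation:
Move 1: B@(3,1) -> caps B=0 W=0
Move 2: W@(2,0) -> caps B=0 W=0
Move 3: B@(1,0) -> caps B=0 W=0
Move 4: W@(0,0) -> caps B=0 W=0
Move 5: B@(2,1) -> caps B=0 W=0
Move 6: W@(3,2) -> caps B=0 W=0
Move 7: B@(0,3) -> caps B=0 W=0
Move 8: W@(2,3) -> caps B=0 W=0
Move 9: B@(3,0) -> caps B=1 W=0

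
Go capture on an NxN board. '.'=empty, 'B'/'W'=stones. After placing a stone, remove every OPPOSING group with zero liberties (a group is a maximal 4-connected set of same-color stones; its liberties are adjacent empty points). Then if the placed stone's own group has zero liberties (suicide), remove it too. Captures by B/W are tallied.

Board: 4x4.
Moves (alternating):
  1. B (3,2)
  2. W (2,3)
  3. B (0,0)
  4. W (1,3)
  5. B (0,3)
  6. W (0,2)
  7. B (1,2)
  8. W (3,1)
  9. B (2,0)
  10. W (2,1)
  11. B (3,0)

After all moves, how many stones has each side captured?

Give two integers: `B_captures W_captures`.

Move 1: B@(3,2) -> caps B=0 W=0
Move 2: W@(2,3) -> caps B=0 W=0
Move 3: B@(0,0) -> caps B=0 W=0
Move 4: W@(1,3) -> caps B=0 W=0
Move 5: B@(0,3) -> caps B=0 W=0
Move 6: W@(0,2) -> caps B=0 W=1
Move 7: B@(1,2) -> caps B=0 W=1
Move 8: W@(3,1) -> caps B=0 W=1
Move 9: B@(2,0) -> caps B=0 W=1
Move 10: W@(2,1) -> caps B=0 W=1
Move 11: B@(3,0) -> caps B=0 W=1

Answer: 0 1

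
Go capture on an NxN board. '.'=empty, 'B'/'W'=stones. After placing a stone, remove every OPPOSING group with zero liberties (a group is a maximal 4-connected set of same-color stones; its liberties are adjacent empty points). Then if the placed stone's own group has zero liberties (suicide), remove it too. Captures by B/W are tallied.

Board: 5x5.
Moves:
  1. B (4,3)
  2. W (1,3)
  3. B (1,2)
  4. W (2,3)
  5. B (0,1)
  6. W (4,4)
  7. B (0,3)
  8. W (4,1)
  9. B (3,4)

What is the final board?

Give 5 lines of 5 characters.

Move 1: B@(4,3) -> caps B=0 W=0
Move 2: W@(1,3) -> caps B=0 W=0
Move 3: B@(1,2) -> caps B=0 W=0
Move 4: W@(2,3) -> caps B=0 W=0
Move 5: B@(0,1) -> caps B=0 W=0
Move 6: W@(4,4) -> caps B=0 W=0
Move 7: B@(0,3) -> caps B=0 W=0
Move 8: W@(4,1) -> caps B=0 W=0
Move 9: B@(3,4) -> caps B=1 W=0

Answer: .B.B.
..BW.
...W.
....B
.W.B.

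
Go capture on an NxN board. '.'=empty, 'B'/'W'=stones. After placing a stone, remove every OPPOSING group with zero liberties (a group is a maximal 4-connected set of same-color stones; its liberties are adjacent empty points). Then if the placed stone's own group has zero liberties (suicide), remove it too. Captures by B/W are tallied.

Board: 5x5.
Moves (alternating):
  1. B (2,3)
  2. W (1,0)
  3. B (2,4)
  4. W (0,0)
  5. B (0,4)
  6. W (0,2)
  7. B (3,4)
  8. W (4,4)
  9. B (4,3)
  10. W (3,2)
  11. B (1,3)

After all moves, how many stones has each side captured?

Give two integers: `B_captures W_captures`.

Answer: 1 0

Derivation:
Move 1: B@(2,3) -> caps B=0 W=0
Move 2: W@(1,0) -> caps B=0 W=0
Move 3: B@(2,4) -> caps B=0 W=0
Move 4: W@(0,0) -> caps B=0 W=0
Move 5: B@(0,4) -> caps B=0 W=0
Move 6: W@(0,2) -> caps B=0 W=0
Move 7: B@(3,4) -> caps B=0 W=0
Move 8: W@(4,4) -> caps B=0 W=0
Move 9: B@(4,3) -> caps B=1 W=0
Move 10: W@(3,2) -> caps B=1 W=0
Move 11: B@(1,3) -> caps B=1 W=0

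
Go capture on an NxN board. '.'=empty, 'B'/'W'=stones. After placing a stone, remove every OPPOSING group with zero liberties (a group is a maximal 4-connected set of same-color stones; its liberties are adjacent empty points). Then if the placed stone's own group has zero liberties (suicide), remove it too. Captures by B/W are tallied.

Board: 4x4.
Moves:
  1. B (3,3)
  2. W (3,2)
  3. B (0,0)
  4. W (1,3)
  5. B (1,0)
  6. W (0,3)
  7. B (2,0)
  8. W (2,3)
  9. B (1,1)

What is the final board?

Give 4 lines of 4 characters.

Move 1: B@(3,3) -> caps B=0 W=0
Move 2: W@(3,2) -> caps B=0 W=0
Move 3: B@(0,0) -> caps B=0 W=0
Move 4: W@(1,3) -> caps B=0 W=0
Move 5: B@(1,0) -> caps B=0 W=0
Move 6: W@(0,3) -> caps B=0 W=0
Move 7: B@(2,0) -> caps B=0 W=0
Move 8: W@(2,3) -> caps B=0 W=1
Move 9: B@(1,1) -> caps B=0 W=1

Answer: B..W
BB.W
B..W
..W.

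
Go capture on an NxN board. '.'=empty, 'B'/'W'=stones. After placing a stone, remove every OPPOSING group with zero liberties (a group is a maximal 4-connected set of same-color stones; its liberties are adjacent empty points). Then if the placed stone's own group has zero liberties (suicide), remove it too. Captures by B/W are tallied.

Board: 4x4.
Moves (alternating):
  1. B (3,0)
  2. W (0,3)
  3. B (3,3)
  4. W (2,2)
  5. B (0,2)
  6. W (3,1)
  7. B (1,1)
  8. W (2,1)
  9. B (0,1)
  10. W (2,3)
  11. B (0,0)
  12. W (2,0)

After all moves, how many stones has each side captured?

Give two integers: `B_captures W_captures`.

Answer: 0 1

Derivation:
Move 1: B@(3,0) -> caps B=0 W=0
Move 2: W@(0,3) -> caps B=0 W=0
Move 3: B@(3,3) -> caps B=0 W=0
Move 4: W@(2,2) -> caps B=0 W=0
Move 5: B@(0,2) -> caps B=0 W=0
Move 6: W@(3,1) -> caps B=0 W=0
Move 7: B@(1,1) -> caps B=0 W=0
Move 8: W@(2,1) -> caps B=0 W=0
Move 9: B@(0,1) -> caps B=0 W=0
Move 10: W@(2,3) -> caps B=0 W=0
Move 11: B@(0,0) -> caps B=0 W=0
Move 12: W@(2,0) -> caps B=0 W=1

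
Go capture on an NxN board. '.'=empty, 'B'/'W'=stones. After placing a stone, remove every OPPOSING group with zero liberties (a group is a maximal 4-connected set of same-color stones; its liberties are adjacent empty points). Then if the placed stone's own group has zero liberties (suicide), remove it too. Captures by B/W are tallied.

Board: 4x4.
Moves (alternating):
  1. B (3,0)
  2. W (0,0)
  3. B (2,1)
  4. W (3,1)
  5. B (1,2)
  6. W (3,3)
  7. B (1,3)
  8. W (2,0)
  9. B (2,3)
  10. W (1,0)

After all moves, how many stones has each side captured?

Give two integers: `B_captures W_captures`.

Move 1: B@(3,0) -> caps B=0 W=0
Move 2: W@(0,0) -> caps B=0 W=0
Move 3: B@(2,1) -> caps B=0 W=0
Move 4: W@(3,1) -> caps B=0 W=0
Move 5: B@(1,2) -> caps B=0 W=0
Move 6: W@(3,3) -> caps B=0 W=0
Move 7: B@(1,3) -> caps B=0 W=0
Move 8: W@(2,0) -> caps B=0 W=1
Move 9: B@(2,3) -> caps B=0 W=1
Move 10: W@(1,0) -> caps B=0 W=1

Answer: 0 1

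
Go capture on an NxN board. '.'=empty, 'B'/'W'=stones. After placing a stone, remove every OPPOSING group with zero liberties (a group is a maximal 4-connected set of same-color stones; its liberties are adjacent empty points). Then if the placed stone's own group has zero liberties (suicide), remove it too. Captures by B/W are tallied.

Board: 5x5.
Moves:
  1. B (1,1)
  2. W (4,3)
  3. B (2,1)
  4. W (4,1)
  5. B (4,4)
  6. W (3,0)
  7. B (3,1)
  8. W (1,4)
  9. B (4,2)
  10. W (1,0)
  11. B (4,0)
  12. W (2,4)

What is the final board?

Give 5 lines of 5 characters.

Answer: .....
WB..W
.B..W
WB...
B.BWB

Derivation:
Move 1: B@(1,1) -> caps B=0 W=0
Move 2: W@(4,3) -> caps B=0 W=0
Move 3: B@(2,1) -> caps B=0 W=0
Move 4: W@(4,1) -> caps B=0 W=0
Move 5: B@(4,4) -> caps B=0 W=0
Move 6: W@(3,0) -> caps B=0 W=0
Move 7: B@(3,1) -> caps B=0 W=0
Move 8: W@(1,4) -> caps B=0 W=0
Move 9: B@(4,2) -> caps B=0 W=0
Move 10: W@(1,0) -> caps B=0 W=0
Move 11: B@(4,0) -> caps B=1 W=0
Move 12: W@(2,4) -> caps B=1 W=0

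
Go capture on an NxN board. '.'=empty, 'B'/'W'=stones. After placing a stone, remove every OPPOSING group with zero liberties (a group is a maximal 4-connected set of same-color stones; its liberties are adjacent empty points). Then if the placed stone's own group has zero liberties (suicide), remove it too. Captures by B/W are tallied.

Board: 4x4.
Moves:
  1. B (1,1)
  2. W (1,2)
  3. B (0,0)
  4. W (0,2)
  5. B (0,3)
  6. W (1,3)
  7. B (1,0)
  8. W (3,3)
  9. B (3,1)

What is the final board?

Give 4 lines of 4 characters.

Answer: B.W.
BBWW
....
.B.W

Derivation:
Move 1: B@(1,1) -> caps B=0 W=0
Move 2: W@(1,2) -> caps B=0 W=0
Move 3: B@(0,0) -> caps B=0 W=0
Move 4: W@(0,2) -> caps B=0 W=0
Move 5: B@(0,3) -> caps B=0 W=0
Move 6: W@(1,3) -> caps B=0 W=1
Move 7: B@(1,0) -> caps B=0 W=1
Move 8: W@(3,3) -> caps B=0 W=1
Move 9: B@(3,1) -> caps B=0 W=1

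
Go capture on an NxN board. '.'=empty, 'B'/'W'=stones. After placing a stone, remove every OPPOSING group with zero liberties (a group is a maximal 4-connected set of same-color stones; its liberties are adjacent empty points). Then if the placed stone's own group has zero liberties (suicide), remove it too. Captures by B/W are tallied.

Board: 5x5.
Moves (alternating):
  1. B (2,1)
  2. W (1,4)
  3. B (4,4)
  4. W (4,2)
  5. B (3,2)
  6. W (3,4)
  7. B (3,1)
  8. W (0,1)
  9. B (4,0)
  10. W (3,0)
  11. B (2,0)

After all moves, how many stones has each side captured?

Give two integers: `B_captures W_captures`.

Move 1: B@(2,1) -> caps B=0 W=0
Move 2: W@(1,4) -> caps B=0 W=0
Move 3: B@(4,4) -> caps B=0 W=0
Move 4: W@(4,2) -> caps B=0 W=0
Move 5: B@(3,2) -> caps B=0 W=0
Move 6: W@(3,4) -> caps B=0 W=0
Move 7: B@(3,1) -> caps B=0 W=0
Move 8: W@(0,1) -> caps B=0 W=0
Move 9: B@(4,0) -> caps B=0 W=0
Move 10: W@(3,0) -> caps B=0 W=0
Move 11: B@(2,0) -> caps B=1 W=0

Answer: 1 0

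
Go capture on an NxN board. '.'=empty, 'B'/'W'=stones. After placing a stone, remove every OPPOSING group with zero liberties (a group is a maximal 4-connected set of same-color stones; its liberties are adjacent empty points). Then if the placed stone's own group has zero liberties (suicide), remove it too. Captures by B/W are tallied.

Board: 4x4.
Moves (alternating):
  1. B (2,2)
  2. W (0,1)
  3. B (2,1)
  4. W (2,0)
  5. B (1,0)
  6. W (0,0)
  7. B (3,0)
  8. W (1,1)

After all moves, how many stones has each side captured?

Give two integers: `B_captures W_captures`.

Answer: 1 0

Derivation:
Move 1: B@(2,2) -> caps B=0 W=0
Move 2: W@(0,1) -> caps B=0 W=0
Move 3: B@(2,1) -> caps B=0 W=0
Move 4: W@(2,0) -> caps B=0 W=0
Move 5: B@(1,0) -> caps B=0 W=0
Move 6: W@(0,0) -> caps B=0 W=0
Move 7: B@(3,0) -> caps B=1 W=0
Move 8: W@(1,1) -> caps B=1 W=0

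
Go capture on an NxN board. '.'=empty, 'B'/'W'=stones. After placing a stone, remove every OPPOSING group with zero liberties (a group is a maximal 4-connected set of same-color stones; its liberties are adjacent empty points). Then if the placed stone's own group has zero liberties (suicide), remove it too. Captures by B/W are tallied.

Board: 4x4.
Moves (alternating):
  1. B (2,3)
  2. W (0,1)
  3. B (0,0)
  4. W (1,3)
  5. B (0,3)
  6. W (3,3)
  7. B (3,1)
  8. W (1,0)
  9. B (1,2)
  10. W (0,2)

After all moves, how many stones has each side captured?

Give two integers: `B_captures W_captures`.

Answer: 1 1

Derivation:
Move 1: B@(2,3) -> caps B=0 W=0
Move 2: W@(0,1) -> caps B=0 W=0
Move 3: B@(0,0) -> caps B=0 W=0
Move 4: W@(1,3) -> caps B=0 W=0
Move 5: B@(0,3) -> caps B=0 W=0
Move 6: W@(3,3) -> caps B=0 W=0
Move 7: B@(3,1) -> caps B=0 W=0
Move 8: W@(1,0) -> caps B=0 W=1
Move 9: B@(1,2) -> caps B=1 W=1
Move 10: W@(0,2) -> caps B=1 W=1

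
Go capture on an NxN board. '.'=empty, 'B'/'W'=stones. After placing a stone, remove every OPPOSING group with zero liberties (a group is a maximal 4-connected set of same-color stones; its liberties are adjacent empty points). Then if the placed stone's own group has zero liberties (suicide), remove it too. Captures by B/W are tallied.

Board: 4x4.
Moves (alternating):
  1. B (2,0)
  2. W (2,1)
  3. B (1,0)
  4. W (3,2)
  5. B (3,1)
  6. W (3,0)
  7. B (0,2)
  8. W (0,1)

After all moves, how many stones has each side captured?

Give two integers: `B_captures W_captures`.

Move 1: B@(2,0) -> caps B=0 W=0
Move 2: W@(2,1) -> caps B=0 W=0
Move 3: B@(1,0) -> caps B=0 W=0
Move 4: W@(3,2) -> caps B=0 W=0
Move 5: B@(3,1) -> caps B=0 W=0
Move 6: W@(3,0) -> caps B=0 W=1
Move 7: B@(0,2) -> caps B=0 W=1
Move 8: W@(0,1) -> caps B=0 W=1

Answer: 0 1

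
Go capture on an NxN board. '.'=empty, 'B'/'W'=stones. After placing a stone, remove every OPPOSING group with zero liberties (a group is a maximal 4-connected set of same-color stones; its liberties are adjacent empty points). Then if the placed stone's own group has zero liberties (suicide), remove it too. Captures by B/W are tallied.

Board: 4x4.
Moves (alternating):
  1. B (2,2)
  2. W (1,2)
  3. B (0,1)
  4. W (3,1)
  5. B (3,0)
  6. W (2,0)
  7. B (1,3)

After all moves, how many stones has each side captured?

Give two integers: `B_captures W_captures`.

Answer: 0 1

Derivation:
Move 1: B@(2,2) -> caps B=0 W=0
Move 2: W@(1,2) -> caps B=0 W=0
Move 3: B@(0,1) -> caps B=0 W=0
Move 4: W@(3,1) -> caps B=0 W=0
Move 5: B@(3,0) -> caps B=0 W=0
Move 6: W@(2,0) -> caps B=0 W=1
Move 7: B@(1,3) -> caps B=0 W=1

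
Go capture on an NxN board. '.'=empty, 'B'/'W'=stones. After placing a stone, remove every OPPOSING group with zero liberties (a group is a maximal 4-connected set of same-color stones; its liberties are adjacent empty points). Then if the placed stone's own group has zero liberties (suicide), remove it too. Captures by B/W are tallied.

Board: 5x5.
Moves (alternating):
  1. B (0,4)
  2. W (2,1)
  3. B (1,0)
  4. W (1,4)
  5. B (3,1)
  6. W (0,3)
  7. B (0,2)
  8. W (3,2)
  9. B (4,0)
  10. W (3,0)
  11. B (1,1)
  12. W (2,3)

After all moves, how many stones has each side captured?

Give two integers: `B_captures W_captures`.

Answer: 0 1

Derivation:
Move 1: B@(0,4) -> caps B=0 W=0
Move 2: W@(2,1) -> caps B=0 W=0
Move 3: B@(1,0) -> caps B=0 W=0
Move 4: W@(1,4) -> caps B=0 W=0
Move 5: B@(3,1) -> caps B=0 W=0
Move 6: W@(0,3) -> caps B=0 W=1
Move 7: B@(0,2) -> caps B=0 W=1
Move 8: W@(3,2) -> caps B=0 W=1
Move 9: B@(4,0) -> caps B=0 W=1
Move 10: W@(3,0) -> caps B=0 W=1
Move 11: B@(1,1) -> caps B=0 W=1
Move 12: W@(2,3) -> caps B=0 W=1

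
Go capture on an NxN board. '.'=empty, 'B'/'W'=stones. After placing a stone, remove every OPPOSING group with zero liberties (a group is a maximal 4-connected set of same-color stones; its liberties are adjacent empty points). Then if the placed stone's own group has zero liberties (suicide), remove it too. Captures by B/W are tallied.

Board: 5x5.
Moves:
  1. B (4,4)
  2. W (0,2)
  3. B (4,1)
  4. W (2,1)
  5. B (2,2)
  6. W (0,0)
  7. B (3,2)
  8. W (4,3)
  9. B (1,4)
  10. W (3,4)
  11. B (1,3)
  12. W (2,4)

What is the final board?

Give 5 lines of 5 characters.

Answer: W.W..
...BB
.WB.W
..B.W
.B.W.

Derivation:
Move 1: B@(4,4) -> caps B=0 W=0
Move 2: W@(0,2) -> caps B=0 W=0
Move 3: B@(4,1) -> caps B=0 W=0
Move 4: W@(2,1) -> caps B=0 W=0
Move 5: B@(2,2) -> caps B=0 W=0
Move 6: W@(0,0) -> caps B=0 W=0
Move 7: B@(3,2) -> caps B=0 W=0
Move 8: W@(4,3) -> caps B=0 W=0
Move 9: B@(1,4) -> caps B=0 W=0
Move 10: W@(3,4) -> caps B=0 W=1
Move 11: B@(1,3) -> caps B=0 W=1
Move 12: W@(2,4) -> caps B=0 W=1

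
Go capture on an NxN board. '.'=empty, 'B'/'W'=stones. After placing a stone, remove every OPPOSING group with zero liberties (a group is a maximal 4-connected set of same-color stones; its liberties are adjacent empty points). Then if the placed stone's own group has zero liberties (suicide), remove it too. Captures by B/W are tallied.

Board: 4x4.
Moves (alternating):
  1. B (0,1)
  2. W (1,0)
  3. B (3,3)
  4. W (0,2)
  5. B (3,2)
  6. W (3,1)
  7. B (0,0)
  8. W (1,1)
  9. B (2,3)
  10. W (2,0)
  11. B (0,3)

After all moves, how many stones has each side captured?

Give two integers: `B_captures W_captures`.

Answer: 0 2

Derivation:
Move 1: B@(0,1) -> caps B=0 W=0
Move 2: W@(1,0) -> caps B=0 W=0
Move 3: B@(3,3) -> caps B=0 W=0
Move 4: W@(0,2) -> caps B=0 W=0
Move 5: B@(3,2) -> caps B=0 W=0
Move 6: W@(3,1) -> caps B=0 W=0
Move 7: B@(0,0) -> caps B=0 W=0
Move 8: W@(1,1) -> caps B=0 W=2
Move 9: B@(2,3) -> caps B=0 W=2
Move 10: W@(2,0) -> caps B=0 W=2
Move 11: B@(0,3) -> caps B=0 W=2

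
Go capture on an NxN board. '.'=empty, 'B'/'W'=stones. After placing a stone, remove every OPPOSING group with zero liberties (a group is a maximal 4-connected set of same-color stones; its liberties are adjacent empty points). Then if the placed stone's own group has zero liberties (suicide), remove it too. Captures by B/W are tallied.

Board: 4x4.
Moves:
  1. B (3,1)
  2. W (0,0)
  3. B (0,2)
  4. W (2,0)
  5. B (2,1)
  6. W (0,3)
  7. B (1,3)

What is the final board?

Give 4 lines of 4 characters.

Answer: W.B.
...B
WB..
.B..

Derivation:
Move 1: B@(3,1) -> caps B=0 W=0
Move 2: W@(0,0) -> caps B=0 W=0
Move 3: B@(0,2) -> caps B=0 W=0
Move 4: W@(2,0) -> caps B=0 W=0
Move 5: B@(2,1) -> caps B=0 W=0
Move 6: W@(0,3) -> caps B=0 W=0
Move 7: B@(1,3) -> caps B=1 W=0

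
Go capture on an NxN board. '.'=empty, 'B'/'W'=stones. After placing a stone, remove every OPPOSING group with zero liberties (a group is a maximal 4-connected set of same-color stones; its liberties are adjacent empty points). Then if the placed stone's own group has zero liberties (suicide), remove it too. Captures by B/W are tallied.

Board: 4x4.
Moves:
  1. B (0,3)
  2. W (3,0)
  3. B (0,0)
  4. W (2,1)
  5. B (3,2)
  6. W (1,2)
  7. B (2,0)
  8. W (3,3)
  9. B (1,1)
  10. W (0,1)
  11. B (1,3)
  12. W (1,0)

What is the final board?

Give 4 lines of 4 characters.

Move 1: B@(0,3) -> caps B=0 W=0
Move 2: W@(3,0) -> caps B=0 W=0
Move 3: B@(0,0) -> caps B=0 W=0
Move 4: W@(2,1) -> caps B=0 W=0
Move 5: B@(3,2) -> caps B=0 W=0
Move 6: W@(1,2) -> caps B=0 W=0
Move 7: B@(2,0) -> caps B=0 W=0
Move 8: W@(3,3) -> caps B=0 W=0
Move 9: B@(1,1) -> caps B=0 W=0
Move 10: W@(0,1) -> caps B=0 W=0
Move 11: B@(1,3) -> caps B=0 W=0
Move 12: W@(1,0) -> caps B=0 W=3

Answer: .W.B
W.WB
.W..
W.BW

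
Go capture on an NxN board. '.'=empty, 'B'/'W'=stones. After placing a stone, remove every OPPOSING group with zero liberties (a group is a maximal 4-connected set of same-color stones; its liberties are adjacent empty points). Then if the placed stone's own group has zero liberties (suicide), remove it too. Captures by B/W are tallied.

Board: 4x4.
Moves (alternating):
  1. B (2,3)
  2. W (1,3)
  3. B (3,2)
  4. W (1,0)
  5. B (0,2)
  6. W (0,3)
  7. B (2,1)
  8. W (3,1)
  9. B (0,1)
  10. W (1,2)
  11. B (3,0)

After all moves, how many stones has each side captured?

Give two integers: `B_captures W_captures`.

Move 1: B@(2,3) -> caps B=0 W=0
Move 2: W@(1,3) -> caps B=0 W=0
Move 3: B@(3,2) -> caps B=0 W=0
Move 4: W@(1,0) -> caps B=0 W=0
Move 5: B@(0,2) -> caps B=0 W=0
Move 6: W@(0,3) -> caps B=0 W=0
Move 7: B@(2,1) -> caps B=0 W=0
Move 8: W@(3,1) -> caps B=0 W=0
Move 9: B@(0,1) -> caps B=0 W=0
Move 10: W@(1,2) -> caps B=0 W=0
Move 11: B@(3,0) -> caps B=1 W=0

Answer: 1 0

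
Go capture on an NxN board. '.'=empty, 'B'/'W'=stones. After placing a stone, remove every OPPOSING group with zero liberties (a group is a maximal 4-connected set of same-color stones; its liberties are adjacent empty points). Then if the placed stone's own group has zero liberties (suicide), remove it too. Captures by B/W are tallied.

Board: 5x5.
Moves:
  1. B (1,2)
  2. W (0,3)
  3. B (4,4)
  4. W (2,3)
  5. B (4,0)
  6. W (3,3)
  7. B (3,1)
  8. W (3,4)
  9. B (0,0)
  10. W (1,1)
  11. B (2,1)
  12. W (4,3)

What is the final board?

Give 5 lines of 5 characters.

Answer: B..W.
.WB..
.B.W.
.B.WW
B..W.

Derivation:
Move 1: B@(1,2) -> caps B=0 W=0
Move 2: W@(0,3) -> caps B=0 W=0
Move 3: B@(4,4) -> caps B=0 W=0
Move 4: W@(2,3) -> caps B=0 W=0
Move 5: B@(4,0) -> caps B=0 W=0
Move 6: W@(3,3) -> caps B=0 W=0
Move 7: B@(3,1) -> caps B=0 W=0
Move 8: W@(3,4) -> caps B=0 W=0
Move 9: B@(0,0) -> caps B=0 W=0
Move 10: W@(1,1) -> caps B=0 W=0
Move 11: B@(2,1) -> caps B=0 W=0
Move 12: W@(4,3) -> caps B=0 W=1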